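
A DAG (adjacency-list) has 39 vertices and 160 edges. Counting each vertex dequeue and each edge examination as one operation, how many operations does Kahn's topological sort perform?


V = 39 (vertex processing)
E = 160 (edge processing)
V + E = 39 + 160 = 199


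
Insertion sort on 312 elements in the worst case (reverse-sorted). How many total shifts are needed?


In the worst case (reverse-sorted), each element shifts past all previous:
  Element 1: 1 shifts
  Element 2: 2 shifts
  Element 3: 3 shifts
  Element 4: 4 shifts
  Element 5: 5 shifts
  ...
  Element 311: 311 shifts
Total = 1 + 2 + ... + 311
= 312*(312-1)/2 = 48516


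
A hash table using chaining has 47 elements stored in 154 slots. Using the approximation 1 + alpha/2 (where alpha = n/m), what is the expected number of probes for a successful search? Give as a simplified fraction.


Load factor alpha = n/m = 47/154
Expected probes = 1 + alpha/2 = 1 + 47/(2*154)
= 1 + 47/308
= 308/308 + 47/308
= 355/308


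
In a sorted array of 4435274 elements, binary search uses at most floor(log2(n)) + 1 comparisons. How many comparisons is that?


Halving sequence: 4435274 -> 2217637 -> 1108818 -> 554409 -> 277204 -> 138602 -> 69301 -> 34650 -> 17325 -> 8662 -> 4331 -> 2165 -> 1082 -> 541 -> 270 -> 135 -> 67 -> 33 -> 16 -> 8 -> 4 -> 2 -> 1
Number of halvings = 22
Max comparisons = 22 + 1 = 23


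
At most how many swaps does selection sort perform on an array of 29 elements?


Each of the 28 passes places one element in its final position.
Pass 1: swap minimum into position 0
Pass 2: swap minimum of remaining into position 1
...
Pass 28: last two elements, one swap
Maximum swaps = 29 - 1 = 28


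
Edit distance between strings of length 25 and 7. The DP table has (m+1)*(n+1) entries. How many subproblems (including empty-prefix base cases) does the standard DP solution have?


The table includes base cases (empty prefixes).
Rows: (m+1) = 26
Columns: (n+1) = 8
Total = 26 * 8 = 208


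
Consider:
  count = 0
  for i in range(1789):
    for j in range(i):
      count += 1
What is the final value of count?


For each i, the inner loop runs i times:
  i=0: inner runs 0 times
  i=1: inner runs 1 time
  i=2: inner runs 2 times
  i=3: inner runs 3 times
  i=4: inner runs 4 times
  i=5: inner runs 5 times
  i=6: inner runs 6 times
  i=7: inner runs 7 times
  ...
Total = 0 + 1 + 2 + ... + 1788 = 1789*(1789-1)/2 = 1599366


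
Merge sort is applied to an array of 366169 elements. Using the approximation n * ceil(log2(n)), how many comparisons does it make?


Merge sort divides the array into halves recursively.
Number of levels = ceil(log2(366169)) = 19
At each level, approximately n = 366169 comparisons are needed for merging.
Total comparisons ~ n * ceil(log2(n)) = 366169 * 19 = 6957211


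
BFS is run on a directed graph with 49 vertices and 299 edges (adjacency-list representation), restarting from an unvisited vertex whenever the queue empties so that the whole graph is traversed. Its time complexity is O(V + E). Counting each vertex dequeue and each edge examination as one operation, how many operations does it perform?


A full BFS traversal dequeues each vertex exactly once and examines each directed edge exactly once.
V = 49 (vertex processing cost)
E = 299 (edge examination cost)
Total operations proportional to V + E = 49 + 299 = 348


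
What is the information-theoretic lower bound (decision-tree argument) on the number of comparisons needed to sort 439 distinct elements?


A binary decision tree of height h has at most 2^h leaves and needs at least n! of them, so h >= ceil(log2(n!)).
439! is far too large to multiply out, so use Stirling's series:
  ln(n!) ~ n ln n - n + (1/2) ln(2 pi n) + 1/(12n)  (error below 1/(360 n^3), negligible here)
  ln(439) = 6.0844994
  n ln n = 439 * 6.0844994 = 2671.0952
  (1/2) ln(2 pi * 439) = (1/2) ln(2758.3183) = 3.9612
  1/(12*439) = 0.0002
  ln(439!) ~ 2671.0952 - 439 + 3.9612 + 0.0002 = 2236.0566
Convert to base 2: log2(439!) = 2236.0566 / ln 2 = 2236.0566 / 0.69314718 = 3225.9478
ceil(3225.9478) = 3226


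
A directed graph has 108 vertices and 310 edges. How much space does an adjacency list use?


Adjacency list: one list head per vertex + one entry per edge
Vertex heads: 108
Edge entries: 310
Total = 108 + 310 = 418


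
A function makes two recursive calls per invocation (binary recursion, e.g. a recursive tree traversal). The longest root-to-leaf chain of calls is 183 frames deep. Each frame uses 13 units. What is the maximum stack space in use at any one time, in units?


Binary recursion: the two calls run one after the other, so only one root-to-leaf chain of frames is on the stack at a time.
Maximum depth (longest chain) = 183 frames
Each frame = 13 units
Max stack space = 183 * 13 = 2379


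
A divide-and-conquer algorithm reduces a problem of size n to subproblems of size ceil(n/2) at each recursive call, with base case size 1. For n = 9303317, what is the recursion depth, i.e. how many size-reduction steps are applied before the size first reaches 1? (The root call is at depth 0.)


Each step divides the size by 2 (rounding up); after k steps the size is ceil(n/2^k), which equals 1 exactly when 2^k >= n.
So the depth is the smallest k with 2^k >= 9303317, i.e. ceil(log_2(9303317)).
2^23 = 8388608 < 9303317 <= 16777216 = 2^24
Recursion depth = 24


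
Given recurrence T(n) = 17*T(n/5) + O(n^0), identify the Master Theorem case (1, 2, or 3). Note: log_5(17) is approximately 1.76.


Master Theorem parameters: a=17, b=5, c=0
log_b(a) = 1.76
Compare b^c with a: 5^0 = 1 < 17, so c < log_b(a).
Comparing c=0 vs log_b(a)=1.76:
0 < 1.76 => Case 1
Result: T(n) = O(n^(log_5 17)) ~ O(n^1.76)
Master Theorem case = 1


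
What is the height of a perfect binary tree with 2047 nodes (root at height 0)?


A perfect binary tree with 2047 nodes:
  2047 = 2^11 - 1
  Levels: 0, 1, ..., 10
  Height = 10


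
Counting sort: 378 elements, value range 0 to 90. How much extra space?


n = 378 (output array)
k = 91 (count array for 91 distinct values)
Extra space = 378 + 91 = 469


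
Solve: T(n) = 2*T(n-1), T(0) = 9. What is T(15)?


Unrolling:
T(15) = 2*T(14) = 2^2*T(13) = ... = 2^15*T(0)
= 2^15 * 9
= 32768 * 9 = 294912


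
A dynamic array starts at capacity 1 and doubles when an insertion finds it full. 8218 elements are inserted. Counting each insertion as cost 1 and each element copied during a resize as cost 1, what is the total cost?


n = 8218
Insertion costs: 8218
Resizes copy 1, 2, 4, ... up to the largest power of 2 that is <= n-1 = 8217, i.e. 8192.
Copy costs = 1 + 2 + 4 + 8 + 16 + 32 + 64 + 128 + 256 + 512 + 1024 + 2048 + 4096 + 8192 = 16383
Total = 8218 + 16383 = 24601


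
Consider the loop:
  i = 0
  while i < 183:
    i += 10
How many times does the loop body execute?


Starting at i = 0, each iteration adds 10.
Iterations until i >= 183:
  Iteration 1: i = 0 -> i = 10
  Iteration 2: i = 10 -> i = 20
  Iteration 3: i = 20 -> i = 30
  Iteration 4: i = 30 -> i = 40
  Iteration 5: i = 40 -> i = 50
  Iteration 6: i = 50 -> i = 60
  Iteration 7: i = 60 -> i = 70
  Iteration 8: i = 70 -> i = 80
  ... continuing ...
Total iterations = ceil(183/10) = 19


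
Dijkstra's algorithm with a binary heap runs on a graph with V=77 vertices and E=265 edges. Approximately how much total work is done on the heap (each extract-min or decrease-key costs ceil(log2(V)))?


Dijkstra with a binary heap: each vertex is extracted once, each edge may relax once.
Each heap operation costs O(log V).
V + E = 77 + 265 = 342
ceil(log2(77)) = 7 (since 2^6 = 64 < 77 <= 128 = 2^7)
Total heap work = (V+E) * ceil(log2(V)) = 342 * 7 = 2394


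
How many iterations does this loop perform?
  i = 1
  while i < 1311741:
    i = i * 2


The loop variable doubles each iteration:
i = 1 -> 2 -> 4 -> 8 -> 16 -> 32 -> 64 -> 128 -> 256 -> 512 -> 1024 -> 2048 -> 4096 -> 8192 -> 16384 -> 32768 -> 65536 -> 131072 -> 262144 -> 524288 -> 1048576 -> 2097152 (stop, 2097152 >= 1311741)
Number of doublings = ceil(log2(1311741)) = 21


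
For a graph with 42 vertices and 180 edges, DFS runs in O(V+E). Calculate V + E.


A full DFS traversal visits each vertex once and examines each edge once.
V = 42
E = 180
Sum = 42 + 180 = 222


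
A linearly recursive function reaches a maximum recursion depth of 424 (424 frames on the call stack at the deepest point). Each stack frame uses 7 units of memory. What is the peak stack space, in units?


Maximum recursion depth = 424 frames
Memory per frame = 7 units
Total stack space = depth * frame_size
= 424 * 7 = 2968


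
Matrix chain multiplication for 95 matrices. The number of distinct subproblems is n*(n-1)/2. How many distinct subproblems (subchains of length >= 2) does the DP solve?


Subproblems are indexed by (i, j) where i < j.
Number of such pairs = n*(n-1)/2
= 95 * 94 / 2
= 4465


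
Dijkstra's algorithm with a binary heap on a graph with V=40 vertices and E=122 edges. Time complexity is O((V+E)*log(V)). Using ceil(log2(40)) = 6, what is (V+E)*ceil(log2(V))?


Dijkstra with a binary heap: each vertex is extracted once, each edge may relax once.
Each heap operation costs O(log V).
V + E = 40 + 122 = 162
ceil(log2(40)) = 6 (since 2^5 = 32 < 40 <= 64 = 2^6)
Total heap work = (V+E) * ceil(log2(V)) = 162 * 6 = 972


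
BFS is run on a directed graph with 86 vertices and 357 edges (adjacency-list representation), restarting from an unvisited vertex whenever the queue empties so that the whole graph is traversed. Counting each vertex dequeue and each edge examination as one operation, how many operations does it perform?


A full BFS traversal dequeues each vertex exactly once and examines each directed edge exactly once.
V = 86 (vertex processing cost)
E = 357 (edge examination cost)
Total operations proportional to V + E = 86 + 357 = 443


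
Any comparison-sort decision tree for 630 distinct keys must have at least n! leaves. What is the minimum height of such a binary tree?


A binary decision tree of height h has at most 2^h leaves and needs at least n! of them, so h >= ceil(log2(n!)).
630! is far too large to multiply out, so use Stirling's series:
  ln(n!) ~ n ln n - n + (1/2) ln(2 pi n) + 1/(12n)  (error below 1/(360 n^3), negligible here)
  ln(630) = 6.4457198
  n ln n = 630 * 6.4457198 = 4060.8035
  (1/2) ln(2 pi * 630) = (1/2) ln(3958.4067) = 4.1418
  1/(12*630) = 0.0001
  ln(630!) ~ 4060.8035 - 630 + 4.1418 + 0.0001 = 3434.9454
Convert to base 2: log2(630!) = 3434.9454 / ln 2 = 3434.9454 / 0.69314718 = 4955.5787
ceil(4955.5787) = 4956


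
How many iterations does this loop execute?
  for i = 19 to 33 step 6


The loop variable i takes values starting at 19 and increments by 6 each iteration.
Sequence: i = 19, 25, 31
The upper bound 33 is inclusive, so the count is floor((last - first) / step) + 1:
floor((33 - 19) / 6) + 1 = floor(14/6) + 1 = 2 + 1 = 3


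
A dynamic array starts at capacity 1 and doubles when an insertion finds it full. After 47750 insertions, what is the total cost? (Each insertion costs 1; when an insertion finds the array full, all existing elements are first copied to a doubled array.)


Insertion cost: 47750 (one per element)
Resizes occur just before inserting elements 2, 3, 5, 9, ...
Elements copied at each resize: 1 + 2 + 4 + 8 + 16 + 32 + 64 + 128 + 256 + 512 + 1024 + 2048 + 4096 + 8192 + 16384 + 32768
Sum of copies = 65535 (geometric series: 2^k - 1)
Total = 47750 + 65535 = 113285


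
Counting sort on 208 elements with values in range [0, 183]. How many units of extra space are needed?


Output array size: 208 (to store sorted result)
Count array size: 184 (one slot per possible value, range 0 to 183)
Total extra space = 208 + 184 = 392


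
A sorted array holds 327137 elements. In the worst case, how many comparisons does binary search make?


Halving sequence: 327137 -> 163568 -> 81784 -> 40892 -> 20446 -> 10223 -> 5111 -> 2555 -> 1277 -> 638 -> 319 -> 159 -> 79 -> 39 -> 19 -> 9 -> 4 -> 2 -> 1
Number of halvings = 18
Max comparisons = 18 + 1 = 19


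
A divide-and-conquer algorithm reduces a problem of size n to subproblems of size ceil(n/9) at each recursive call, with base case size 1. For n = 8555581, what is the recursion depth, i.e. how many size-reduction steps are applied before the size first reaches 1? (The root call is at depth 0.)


Each step divides the size by 9 (rounding up); after k steps the size is ceil(n/9^k), which equals 1 exactly when 9^k >= n.
So the depth is the smallest k with 9^k >= 8555581, i.e. ceil(log_9(8555581)).
9^7 = 4782969 < 8555581 <= 43046721 = 9^8
Recursion depth = 8


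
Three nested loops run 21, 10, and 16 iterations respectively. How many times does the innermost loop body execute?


Loop 1 (outermost): 21 iterations
Loop 2 (middle): 10 iterations per outer
Loop 3 (innermost): 16 iterations per middle
Total = 21 * 10 * 16 = 3360


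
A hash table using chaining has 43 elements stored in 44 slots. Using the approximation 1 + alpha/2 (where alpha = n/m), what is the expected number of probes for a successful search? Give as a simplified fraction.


Load factor alpha = n/m = 43/44
Expected probes = 1 + alpha/2 = 1 + 43/(2*44)
= 1 + 43/88
= 88/88 + 43/88
= 131/88


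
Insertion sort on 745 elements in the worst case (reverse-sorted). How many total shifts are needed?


In the worst case (reverse-sorted), each element shifts past all previous:
  Element 1: 1 shifts
  Element 2: 2 shifts
  Element 3: 3 shifts
  Element 4: 4 shifts
  Element 5: 5 shifts
  ...
  Element 744: 744 shifts
Total = 1 + 2 + ... + 744
= 745*(745-1)/2 = 277140


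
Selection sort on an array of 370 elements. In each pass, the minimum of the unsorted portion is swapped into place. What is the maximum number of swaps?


Selection sort performs one swap per pass:
  Pass 1: find min in positions 0 to 369, swap with position 0
  Pass 2: find min in positions 1 to 369, swap with position 1
  Pass 3: find min in positions 2 to 369, swap with position 2
  Pass 4: find min in positions 3 to 369, swap with position 3
  Pass 5: find min in positions 4 to 369, swap with position 4
  ... (364 more passes)
Total passes (and swaps) = n - 1 = 370 - 1 = 369


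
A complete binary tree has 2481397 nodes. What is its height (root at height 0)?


In a complete binary tree, level k holds nodes 2^k .. 2^(k+1)-1 (1-indexed).
Height = floor(log2(n)) = floor(log2(2481397)) = 21
Check: 2^21 = 2097152 <= 2481397 < 4194304 = 2^22


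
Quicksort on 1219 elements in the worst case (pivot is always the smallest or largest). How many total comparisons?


In the worst case, each partition step picks the worst pivot:
  Partition 1: 1218 comparisons (n-1 elements to compare)
  Partition 2: 1217 comparisons
  Partition 3: 1216 comparisons
  Partition 4: 1215 comparisons
  Partition 5: 1214 comparisons
  ...
  Last partition: 0 comparisons
Total = (n-1) + (n-2) + ... + 1 + 0 = n*(n-1)/2
= 1219*1218/2 = 742371


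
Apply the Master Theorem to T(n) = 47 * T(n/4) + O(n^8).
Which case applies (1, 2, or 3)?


The Master Theorem: T(n) = a*T(n/b) + O(n^c)
  a = 47, b = 4, c = 8
log_b(a) = log_4(47) ~ 2.777
Compare b^c with a: 4^8 = 65536 > 47, so c > log_b(a).
Since c > log_b(a), Case 3 applies.
T(n) = O(n^8)
Master Theorem case = 3


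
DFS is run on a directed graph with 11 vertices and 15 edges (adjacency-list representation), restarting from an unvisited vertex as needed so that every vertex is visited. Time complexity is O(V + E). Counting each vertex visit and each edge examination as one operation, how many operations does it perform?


A full DFS traversal processes each vertex exactly once (push/pop on stack).
Each directed edge is examined once.
V = 11, E = 15
V + E = 26


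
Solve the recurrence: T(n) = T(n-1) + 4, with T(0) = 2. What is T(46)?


Unrolling the recurrence:
T(46) = T(45) + 4
       = T(44) + 4 + 4
       = T(43) + 4*3
       ...
       = T(0) + 4*46
       = 2 + 184 = 186


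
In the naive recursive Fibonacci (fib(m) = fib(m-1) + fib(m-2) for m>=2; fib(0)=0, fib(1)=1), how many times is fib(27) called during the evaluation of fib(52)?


Let N(m) = number of times fib(m) is called while evaluating fib(52).
N(52) = 1 (the initial call).
N(51) = 1 (only fib(52) calls it).
For 1 <= m <= 50: fib(m) is called by fib(m+1) and fib(m+2), so
  N(m) = N(m+1) + N(m+2).
fib(0) is called only by fib(2), so N(0) = N(2).
Walk down from m=52:
  N(52)=1, N(51)=1, N(50)=2, N(49)=3, N(48)=5, N(47)=8, N(46)=13, N(45)=21, N(44)=34, N(43)=55, N(42)=89, N(41)=144, N(40)=233, N(39)=377, N(38)=610, N(37)=987, N(36)=1597, N(35)=2584, N(34)=4181, N(33)=6765, N(32)=10946, N(31)=17711, N(30)=28657, N(29)=46368, N(28)=75025, N(27)=121393
N(27) = 121393


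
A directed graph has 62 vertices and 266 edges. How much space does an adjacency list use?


Adjacency list: one list head per vertex + one entry per edge
Vertex heads: 62
Edge entries: 266
Total = 62 + 266 = 328


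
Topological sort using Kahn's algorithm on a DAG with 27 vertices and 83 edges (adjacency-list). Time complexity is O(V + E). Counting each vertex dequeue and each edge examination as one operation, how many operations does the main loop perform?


Kahn's algorithm:
  1. Compute in-degrees: O(V + E)
  2. Process queue: each vertex dequeued once (O(V))
     each edge examined once (O(E))
Total = V + E = 27 + 83 = 110


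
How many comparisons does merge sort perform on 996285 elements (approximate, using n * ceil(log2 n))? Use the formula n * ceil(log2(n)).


Recursion depth: ceil(log2(996285)) = 20
Each recursion level merges n = 996285 elements
Total = 996285 * 20 = 19925700


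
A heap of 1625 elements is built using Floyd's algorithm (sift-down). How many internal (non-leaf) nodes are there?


Leaf nodes occupy roughly half the array.
Sift-down is called for each internal node, starting from the last one.
Internal nodes = floor(n/2) = floor(1625/2) = 812


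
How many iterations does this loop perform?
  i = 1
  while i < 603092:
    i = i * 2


The loop variable doubles each iteration:
i = 1 -> 2 -> 4 -> 8 -> 16 -> 32 -> 64 -> 128 -> 256 -> 512 -> 1024 -> 2048 -> 4096 -> 8192 -> 16384 -> 32768 -> 65536 -> 131072 -> 262144 -> 524288 -> 1048576 (stop, 1048576 >= 603092)
Number of doublings = ceil(log2(603092)) = 20


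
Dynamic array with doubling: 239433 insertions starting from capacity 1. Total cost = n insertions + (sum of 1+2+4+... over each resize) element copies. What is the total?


n = 239433
Insertion costs: 239433
Resizes copy 1, 2, 4, ... up to the largest power of 2 that is <= n-1 = 239432, i.e. 131072.
Copy costs = 1 + 2 + 4 + 8 + 16 + 32 + 64 + 128 + 256 + 512 + 1024 + 2048 + 4096 + 8192 + 16384 + 32768 + 65536 + 131072 = 262143
Total = 239433 + 262143 = 501576


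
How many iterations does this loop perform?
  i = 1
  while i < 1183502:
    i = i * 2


The loop variable doubles each iteration:
i = 1 -> 2 -> 4 -> 8 -> 16 -> 32 -> 64 -> 128 -> 256 -> 512 -> 1024 -> 2048 -> 4096 -> 8192 -> 16384 -> 32768 -> 65536 -> 131072 -> 262144 -> 524288 -> 1048576 -> 2097152 (stop, 2097152 >= 1183502)
Number of doublings = ceil(log2(1183502)) = 21


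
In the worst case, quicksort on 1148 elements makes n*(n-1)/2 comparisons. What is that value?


Sum of comparisons per partition:
1147 + 1146 + ... + 1 + 0
= 1148 * (1148 - 1) / 2
= 1148 * 1147 / 2
= 658378


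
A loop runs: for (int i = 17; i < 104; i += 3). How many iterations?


Loop starts at i = 17, increments by 3, stops when i >= 104.
Number of iterations = ceil((104 - 17) / 3)
= ceil(87 / 3)
= 29


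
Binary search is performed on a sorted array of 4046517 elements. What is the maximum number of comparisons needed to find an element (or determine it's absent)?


Binary search halves the search space each comparison:
  Step 1: search space = 4046517 -> 2023258
  Step 2: search space = 2023258 -> 1011629
  Step 3: search space = 1011629 -> 505814
  Step 4: search space = 505814 -> 252907
  Step 5: search space = 252907 -> 126453
  Step 6: search space = 126453 -> 63226
  Step 7: search space = 63226 -> 31613
  Step 8: search space = 31613 -> 15806
  Step 9: search space = 15806 -> 7903
  Step 10: search space = 7903 -> 3951
  Step 11: search space = 3951 -> 1975
  Step 12: search space = 1975 -> 987
  Step 13: search space = 987 -> 493
  Step 14: search space = 493 -> 246
  Step 15: search space = 246 -> 123
  Step 16: search space = 123 -> 61
  Step 17: search space = 61 -> 30
  Step 18: search space = 30 -> 15
  Step 19: search space = 15 -> 7
  Step 20: search space = 7 -> 3
  Step 21: search space = 3 -> 1
  Step 22: search space = 1 (final check)
Maximum comparisons = floor(log2(4046517)) + 1 = 21 + 1 = 22


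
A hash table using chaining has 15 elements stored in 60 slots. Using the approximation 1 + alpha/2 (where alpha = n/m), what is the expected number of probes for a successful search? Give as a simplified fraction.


Load factor alpha = n/m = 15/60
Expected probes = 1 + alpha/2 = 1 + 15/(2*60)
= 1 + 15/120
= 120/120 + 15/120
= 135/120
Simplify: 9/8


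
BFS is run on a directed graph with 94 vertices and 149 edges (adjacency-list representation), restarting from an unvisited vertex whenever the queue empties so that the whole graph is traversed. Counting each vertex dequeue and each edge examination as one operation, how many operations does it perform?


A full BFS traversal dequeues each vertex exactly once and examines each directed edge exactly once.
V = 94 (vertex processing cost)
E = 149 (edge examination cost)
Total operations proportional to V + E = 94 + 149 = 243


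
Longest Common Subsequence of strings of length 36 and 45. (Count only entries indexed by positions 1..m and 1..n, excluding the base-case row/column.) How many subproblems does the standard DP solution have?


DP table indexed by positions in both strings.
First string: 36 positions
Second string: 45 positions
Total = 36 * 45 = 1620


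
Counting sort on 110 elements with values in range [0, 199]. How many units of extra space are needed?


Output array size: 110 (to store sorted result)
Count array size: 200 (one slot per possible value, range 0 to 199)
Total extra space = 110 + 200 = 310


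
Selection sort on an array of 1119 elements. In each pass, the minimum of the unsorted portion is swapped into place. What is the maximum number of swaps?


Selection sort performs one swap per pass:
  Pass 1: find min in positions 0 to 1118, swap with position 0
  Pass 2: find min in positions 1 to 1118, swap with position 1
  Pass 3: find min in positions 2 to 1118, swap with position 2
  Pass 4: find min in positions 3 to 1118, swap with position 3
  Pass 5: find min in positions 4 to 1118, swap with position 4
  ... (1113 more passes)
Total passes (and swaps) = n - 1 = 1119 - 1 = 1118


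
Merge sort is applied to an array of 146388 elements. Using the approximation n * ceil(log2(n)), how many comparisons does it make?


Merge sort divides the array into halves recursively.
Number of levels = ceil(log2(146388)) = 18
At each level, approximately n = 146388 comparisons are needed for merging.
Total comparisons ~ n * ceil(log2(n)) = 146388 * 18 = 2634984


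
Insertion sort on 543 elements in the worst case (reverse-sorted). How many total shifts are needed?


In the worst case (reverse-sorted), each element shifts past all previous:
  Element 1: 1 shifts
  Element 2: 2 shifts
  Element 3: 3 shifts
  Element 4: 4 shifts
  Element 5: 5 shifts
  ...
  Element 542: 542 shifts
Total = 1 + 2 + ... + 542
= 543*(543-1)/2 = 147153


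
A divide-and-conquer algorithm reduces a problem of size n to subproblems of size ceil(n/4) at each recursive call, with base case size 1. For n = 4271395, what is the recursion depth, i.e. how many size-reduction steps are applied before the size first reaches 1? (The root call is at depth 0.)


Each step divides the size by 4 (rounding up); after k steps the size is ceil(n/4^k), which equals 1 exactly when 4^k >= n.
So the depth is the smallest k with 4^k >= 4271395, i.e. ceil(log_4(4271395)).
4^11 = 4194304 < 4271395 <= 16777216 = 4^12
Recursion depth = 12


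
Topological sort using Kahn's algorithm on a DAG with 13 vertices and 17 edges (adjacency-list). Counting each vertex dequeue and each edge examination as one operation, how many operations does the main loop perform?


Kahn's algorithm:
  1. Compute in-degrees: O(V + E)
  2. Process queue: each vertex dequeued once (O(V))
     each edge examined once (O(E))
Total = V + E = 13 + 17 = 30


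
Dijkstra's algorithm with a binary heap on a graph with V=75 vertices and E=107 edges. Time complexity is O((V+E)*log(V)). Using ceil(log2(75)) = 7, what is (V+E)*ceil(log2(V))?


Dijkstra with a binary heap: each vertex is extracted once, each edge may relax once.
Each heap operation costs O(log V).
V + E = 75 + 107 = 182
ceil(log2(75)) = 7 (since 2^6 = 64 < 75 <= 128 = 2^7)
Total heap work = (V+E) * ceil(log2(V)) = 182 * 7 = 1274


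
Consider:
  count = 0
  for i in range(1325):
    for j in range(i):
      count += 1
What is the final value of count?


For each i, the inner loop runs i times:
  i=0: inner runs 0 times
  i=1: inner runs 1 time
  i=2: inner runs 2 times
  i=3: inner runs 3 times
  i=4: inner runs 4 times
  i=5: inner runs 5 times
  i=6: inner runs 6 times
  i=7: inner runs 7 times
  ...
Total = 0 + 1 + 2 + ... + 1324 = 1325*(1325-1)/2 = 877150


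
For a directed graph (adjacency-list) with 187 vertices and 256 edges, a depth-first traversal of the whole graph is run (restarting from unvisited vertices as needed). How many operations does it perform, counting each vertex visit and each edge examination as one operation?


A full DFS traversal visits each vertex once and examines each edge once.
V = 187
E = 256
Sum = 187 + 256 = 443


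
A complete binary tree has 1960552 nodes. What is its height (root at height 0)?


In a complete binary tree, level k holds nodes 2^k .. 2^(k+1)-1 (1-indexed).
Height = floor(log2(n)) = floor(log2(1960552)) = 20
Check: 2^20 = 1048576 <= 1960552 < 2097152 = 2^21


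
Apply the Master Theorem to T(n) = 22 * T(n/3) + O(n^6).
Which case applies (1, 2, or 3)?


The Master Theorem: T(n) = a*T(n/b) + O(n^c)
  a = 22, b = 3, c = 6
log_b(a) = log_3(22) ~ 2.814
Compare b^c with a: 3^6 = 729 > 22, so c > log_b(a).
Since c > log_b(a), Case 3 applies.
T(n) = O(n^6)
Master Theorem case = 3


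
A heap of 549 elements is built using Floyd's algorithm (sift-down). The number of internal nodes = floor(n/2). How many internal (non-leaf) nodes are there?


Leaf nodes occupy roughly half the array.
Sift-down is called for each internal node, starting from the last one.
Internal nodes = floor(n/2) = floor(549/2) = 274


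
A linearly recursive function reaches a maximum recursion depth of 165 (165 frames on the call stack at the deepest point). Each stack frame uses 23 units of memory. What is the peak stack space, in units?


Maximum recursion depth = 165 frames
Memory per frame = 23 units
Total stack space = depth * frame_size
= 165 * 23 = 3795


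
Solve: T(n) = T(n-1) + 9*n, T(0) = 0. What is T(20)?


Expanding the recurrence:
T(20) = T(19) + 9*20
       = T(18) + 9*19 + 9*20
       ...
       = T(0) + 9*(1 + 2 + ... + 20)
       = 0 + 9 * 20*21/2
       = 0 + 9 * 210
       = 0 + 1890 = 1890


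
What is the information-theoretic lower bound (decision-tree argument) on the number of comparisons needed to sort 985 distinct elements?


A binary decision tree of height h has at most 2^h leaves and needs at least n! of them, so h >= ceil(log2(n!)).
985! is far too large to multiply out, so use Stirling's series:
  ln(n!) ~ n ln n - n + (1/2) ln(2 pi n) + 1/(12n)  (error below 1/(360 n^3), negligible here)
  ln(985) = 6.8926416
  n ln n = 985 * 6.8926416 = 6789.2520
  (1/2) ln(2 pi * 985) = (1/2) ln(6188.9375) = 4.3653
  1/(12*985) = 0.0001
  ln(985!) ~ 6789.2520 - 985 + 4.3653 + 0.0001 = 5808.6174
Convert to base 2: log2(985!) = 5808.6174 / ln 2 = 5808.6174 / 0.69314718 = 8380.0635
ceil(8380.0635) = 8381


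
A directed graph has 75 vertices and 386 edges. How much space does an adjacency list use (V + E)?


Adjacency list: one list head per vertex + one entry per edge
Vertex heads: 75
Edge entries: 386
Total = 75 + 386 = 461


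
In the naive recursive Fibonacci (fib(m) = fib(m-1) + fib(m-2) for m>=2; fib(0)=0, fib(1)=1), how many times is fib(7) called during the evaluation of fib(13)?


Let N(m) = number of times fib(m) is called while evaluating fib(13).
N(13) = 1 (the initial call).
N(12) = 1 (only fib(13) calls it).
For 1 <= m <= 11: fib(m) is called by fib(m+1) and fib(m+2), so
  N(m) = N(m+1) + N(m+2).
fib(0) is called only by fib(2), so N(0) = N(2).
Walk down from m=13:
  N(13)=1, N(12)=1, N(11)=2, N(10)=3, N(9)=5, N(8)=8, N(7)=13
N(7) = 13


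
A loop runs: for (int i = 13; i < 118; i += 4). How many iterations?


Loop starts at i = 13, increments by 4, stops when i >= 118.
Number of iterations = ceil((118 - 13) / 4)
= ceil(105 / 4)
= 27


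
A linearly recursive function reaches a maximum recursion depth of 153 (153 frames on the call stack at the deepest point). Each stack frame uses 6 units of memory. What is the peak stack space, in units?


Maximum recursion depth = 153 frames
Memory per frame = 6 units
Total stack space = depth * frame_size
= 153 * 6 = 918


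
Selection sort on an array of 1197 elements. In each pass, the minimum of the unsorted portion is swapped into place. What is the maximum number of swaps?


Selection sort performs one swap per pass:
  Pass 1: find min in positions 0 to 1196, swap with position 0
  Pass 2: find min in positions 1 to 1196, swap with position 1
  Pass 3: find min in positions 2 to 1196, swap with position 2
  Pass 4: find min in positions 3 to 1196, swap with position 3
  Pass 5: find min in positions 4 to 1196, swap with position 4
  ... (1191 more passes)
Total passes (and swaps) = n - 1 = 1197 - 1 = 1196


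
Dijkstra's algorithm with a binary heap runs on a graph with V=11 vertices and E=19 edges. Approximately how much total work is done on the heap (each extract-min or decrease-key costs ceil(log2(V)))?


Dijkstra with a binary heap: each vertex is extracted once, each edge may relax once.
Each heap operation costs O(log V).
V + E = 11 + 19 = 30
ceil(log2(11)) = 4 (since 2^3 = 8 < 11 <= 16 = 2^4)
Total heap work = (V+E) * ceil(log2(V)) = 30 * 4 = 120


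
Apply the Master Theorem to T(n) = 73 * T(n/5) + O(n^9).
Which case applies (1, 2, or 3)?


The Master Theorem: T(n) = a*T(n/b) + O(n^c)
  a = 73, b = 5, c = 9
log_b(a) = log_5(73) ~ 2.666
Compare b^c with a: 5^9 = 1953125 > 73, so c > log_b(a).
Since c > log_b(a), Case 3 applies.
T(n) = O(n^9)
Master Theorem case = 3


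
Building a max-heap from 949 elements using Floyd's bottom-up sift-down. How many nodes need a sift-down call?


In a heap of 949 elements (0-indexed array):
  Last element index: 948
  Parent of last element: floor((948 - 1) / 2) = 473
  Internal nodes: indices 0 to 473
  Count = floor(949/2) = 474


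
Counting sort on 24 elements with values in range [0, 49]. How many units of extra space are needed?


Output array size: 24 (to store sorted result)
Count array size: 50 (one slot per possible value, range 0 to 49)
Total extra space = 24 + 50 = 74


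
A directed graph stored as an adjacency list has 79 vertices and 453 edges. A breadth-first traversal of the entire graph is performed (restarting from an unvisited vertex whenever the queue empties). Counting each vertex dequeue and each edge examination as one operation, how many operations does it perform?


A full BFS traversal dequeues each vertex once and examines each edge once.
Vertex visits: 79
Edge visits: 453
V + E = 79 + 453 = 532


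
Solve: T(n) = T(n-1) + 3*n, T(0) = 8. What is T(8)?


Expanding the recurrence:
T(8) = T(7) + 3*8
       = T(6) + 3*7 + 3*8
       ...
       = T(0) + 3*(1 + 2 + ... + 8)
       = 8 + 3 * 8*9/2
       = 8 + 3 * 36
       = 8 + 108 = 116


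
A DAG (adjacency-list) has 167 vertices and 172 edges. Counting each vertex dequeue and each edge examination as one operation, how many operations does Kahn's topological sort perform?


V = 167 (vertex processing)
E = 172 (edge processing)
V + E = 167 + 172 = 339


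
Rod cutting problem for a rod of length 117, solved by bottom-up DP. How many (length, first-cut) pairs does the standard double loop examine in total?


For each subproblem length i = 1..117, the inner loop considers i possible first cuts.
Total = 1 + 2 + ... + 117
= 117*(117+1)/2
= 117*118/2 = 6903


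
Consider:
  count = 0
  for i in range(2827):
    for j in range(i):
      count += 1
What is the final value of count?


For each i, the inner loop runs i times:
  i=0: inner runs 0 times
  i=1: inner runs 1 time
  i=2: inner runs 2 times
  i=3: inner runs 3 times
  i=4: inner runs 4 times
  i=5: inner runs 5 times
  i=6: inner runs 6 times
  i=7: inner runs 7 times
  ...
Total = 0 + 1 + 2 + ... + 2826 = 2827*(2827-1)/2 = 3994551


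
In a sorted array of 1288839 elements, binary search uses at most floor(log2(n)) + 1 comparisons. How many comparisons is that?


Halving sequence: 1288839 -> 644419 -> 322209 -> 161104 -> 80552 -> 40276 -> 20138 -> 10069 -> 5034 -> 2517 -> 1258 -> 629 -> 314 -> 157 -> 78 -> 39 -> 19 -> 9 -> 4 -> 2 -> 1
Number of halvings = 20
Max comparisons = 20 + 1 = 21


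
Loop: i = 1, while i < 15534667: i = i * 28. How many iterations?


i multiplies by 28 each step:
i = 1 -> 28 -> 784 -> 21952 -> 614656 -> 17210368 (stop)
Iterations = ceil(log_28(15534667)) = 5


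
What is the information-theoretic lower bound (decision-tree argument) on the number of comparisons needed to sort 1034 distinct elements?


A binary decision tree of height h has at most 2^h leaves and needs at least n! of them, so h >= ceil(log2(n!)).
1034! is far too large to multiply out, so use Stirling's series:
  ln(n!) ~ n ln n - n + (1/2) ln(2 pi n) + 1/(12n)  (error below 1/(360 n^3), negligible here)
  ln(1034) = 6.9411901
  n ln n = 1034 * 6.9411901 = 7177.1906
  (1/2) ln(2 pi * 1034) = (1/2) ln(6496.8136) = 4.3895
  1/(12*1034) = 0.0001
  ln(1034!) ~ 7177.1906 - 1034 + 4.3895 + 0.0001 = 6147.5802
Convert to base 2: log2(1034!) = 6147.5802 / ln 2 = 6147.5802 / 0.69314718 = 8869.0835
ceil(8869.0835) = 8870


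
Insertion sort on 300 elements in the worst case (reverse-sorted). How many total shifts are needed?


In the worst case (reverse-sorted), each element shifts past all previous:
  Element 1: 1 shifts
  Element 2: 2 shifts
  Element 3: 3 shifts
  Element 4: 4 shifts
  Element 5: 5 shifts
  ...
  Element 299: 299 shifts
Total = 1 + 2 + ... + 299
= 300*(300-1)/2 = 44850


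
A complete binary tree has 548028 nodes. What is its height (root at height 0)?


In a complete binary tree, level k holds nodes 2^k .. 2^(k+1)-1 (1-indexed).
Height = floor(log2(n)) = floor(log2(548028)) = 19
Check: 2^19 = 524288 <= 548028 < 1048576 = 2^20


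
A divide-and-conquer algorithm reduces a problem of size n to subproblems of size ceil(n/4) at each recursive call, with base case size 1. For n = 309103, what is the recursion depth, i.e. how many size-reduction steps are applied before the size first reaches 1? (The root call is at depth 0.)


Each step divides the size by 4 (rounding up); after k steps the size is ceil(n/4^k), which equals 1 exactly when 4^k >= n.
So the depth is the smallest k with 4^k >= 309103, i.e. ceil(log_4(309103)).
4^9 = 262144 < 309103 <= 1048576 = 4^10
Recursion depth = 10


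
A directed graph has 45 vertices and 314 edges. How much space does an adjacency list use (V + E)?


Adjacency list: one list head per vertex + one entry per edge
Vertex heads: 45
Edge entries: 314
Total = 45 + 314 = 359


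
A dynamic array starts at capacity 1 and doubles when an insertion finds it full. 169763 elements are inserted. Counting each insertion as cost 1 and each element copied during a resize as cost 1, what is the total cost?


n = 169763
Insertion costs: 169763
Resizes copy 1, 2, 4, ... up to the largest power of 2 that is <= n-1 = 169762, i.e. 131072.
Copy costs = 1 + 2 + 4 + 8 + 16 + 32 + 64 + 128 + 256 + 512 + 1024 + 2048 + 4096 + 8192 + 16384 + 32768 + 65536 + 131072 = 262143
Total = 169763 + 262143 = 431906


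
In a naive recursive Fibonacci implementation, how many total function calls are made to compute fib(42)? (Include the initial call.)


Let C(m) = total calls to evaluate fib(m). Then C(0)=C(1)=1, and
C(m) = 1 + C(m-1) + C(m-2) for m >= 2.
Build the table (each entry = 1 + previous two):
  C(0) = 1
  C(1) = 1
  C(2) = 1 + 1 + 1 = 3
  C(3) = 1 + 3 + 1 = 5
  C(4) = 1 + 5 + 3 = 9
  C(5) = 1 + 9 + 5 = 15
  C(6) = 1 + 15 + 9 = 25
  C(7) = 1 + 25 + 15 = 41
  C(8) = 1 + 41 + 25 = 67
  C(9) = 1 + 67 + 41 = 109
  C(10) = 1 + 109 + 67 = 177
  C(11) = 1 + 177 + 109 = 287
  C(12) = 1 + 287 + 177 = 465
  C(13) = 1 + 465 + 287 = 753
  C(14) = 1 + 753 + 465 = 1219
  C(15) = 1 + 1219 + 753 = 1973
  C(16) = 1 + 1973 + 1219 = 3193
  C(17) = 1 + 3193 + 1973 = 5167
  C(18) = 1 + 5167 + 3193 = 8361
  C(19) = 1 + 8361 + 5167 = 13529
  C(20) = 1 + 13529 + 8361 = 21891
  C(21) = 1 + 21891 + 13529 = 35421
  C(22) = 1 + 35421 + 21891 = 57313
  C(23) = 1 + 57313 + 35421 = 92735
  C(24) = 1 + 92735 + 57313 = 150049
  C(25) = 1 + 150049 + 92735 = 242785
  C(26) = 1 + 242785 + 150049 = 392835
  C(27) = 1 + 392835 + 242785 = 635621
  C(28) = 1 + 635621 + 392835 = 1028457
  C(29) = 1 + 1028457 + 635621 = 1664079
  C(30) = 1 + 1664079 + 1028457 = 2692537
  C(31) = 1 + 2692537 + 1664079 = 4356617
  C(32) = 1 + 4356617 + 2692537 = 7049155
  C(33) = 1 + 7049155 + 4356617 = 11405773
  C(34) = 1 + 11405773 + 7049155 = 18454929
  C(35) = 1 + 18454929 + 11405773 = 29860703
  C(36) = 1 + 29860703 + 18454929 = 48315633
  C(37) = 1 + 48315633 + 29860703 = 78176337
  C(38) = 1 + 78176337 + 48315633 = 126491971
  C(39) = 1 + 126491971 + 78176337 = 204668309
  C(40) = 1 + 204668309 + 126491971 = 331160281
  C(41) = 1 + 331160281 + 204668309 = 535828591
  C(42) = 1 + 535828591 + 331160281 = 866988873
Total calls for fib(42) = 866988873


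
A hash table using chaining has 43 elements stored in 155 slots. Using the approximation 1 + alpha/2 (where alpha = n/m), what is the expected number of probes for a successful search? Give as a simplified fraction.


Load factor alpha = n/m = 43/155
Expected probes = 1 + alpha/2 = 1 + 43/(2*155)
= 1 + 43/310
= 310/310 + 43/310
= 353/310


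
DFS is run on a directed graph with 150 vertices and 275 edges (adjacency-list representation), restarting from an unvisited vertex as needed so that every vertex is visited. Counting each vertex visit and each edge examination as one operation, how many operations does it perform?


A full DFS traversal processes each vertex exactly once (push/pop on stack).
Each directed edge is examined once.
V = 150, E = 275
V + E = 425


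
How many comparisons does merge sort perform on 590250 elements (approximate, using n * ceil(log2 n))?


Recursion depth: ceil(log2(590250)) = 20
Each recursion level merges n = 590250 elements
Total = 590250 * 20 = 11805000


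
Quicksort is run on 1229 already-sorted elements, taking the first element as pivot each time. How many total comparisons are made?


Sum of comparisons per partition:
1228 + 1227 + ... + 1 + 0
= 1229 * (1229 - 1) / 2
= 1229 * 1228 / 2
= 754606


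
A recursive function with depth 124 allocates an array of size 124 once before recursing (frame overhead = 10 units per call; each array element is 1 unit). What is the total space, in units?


Array allocation: 124 units (allocated once)
Stack frames: 124 deep * 10 per frame = 1240 units
Total = 124 + 1240 = 1364


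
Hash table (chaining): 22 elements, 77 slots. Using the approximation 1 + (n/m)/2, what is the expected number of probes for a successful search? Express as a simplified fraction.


Computing expected probes:
alpha = 22/77
= 1 + alpha/2
= 1 + 22/(2*77)
= (2*77 + 22) / (2*77)
= 176/154 = 8/7
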